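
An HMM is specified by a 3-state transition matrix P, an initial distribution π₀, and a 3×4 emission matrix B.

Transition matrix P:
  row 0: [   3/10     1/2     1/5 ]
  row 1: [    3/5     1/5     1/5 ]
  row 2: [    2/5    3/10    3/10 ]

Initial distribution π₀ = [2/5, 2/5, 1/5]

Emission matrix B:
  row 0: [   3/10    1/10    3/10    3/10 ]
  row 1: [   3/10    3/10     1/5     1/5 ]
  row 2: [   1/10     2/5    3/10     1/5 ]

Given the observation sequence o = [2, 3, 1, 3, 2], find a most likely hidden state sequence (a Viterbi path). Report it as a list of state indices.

t=0: δ = [1.200e-01, 8.000e-02, 6.000e-02]  (obs o_0=2)
t=1: δ = [1.440e-02, 1.200e-02, 4.800e-03]  ψ = [1, 0, 0]  (obs o_1=3)
t=2: δ = [7.200e-04, 2.160e-03, 1.152e-03]  ψ = [1, 0, 0]  (obs o_2=1)
t=3: δ = [3.888e-04, 8.640e-05, 8.640e-05]  ψ = [1, 1, 1]  (obs o_3=3)
t=4: δ = [3.499e-05, 3.888e-05, 2.333e-05]  ψ = [0, 0, 0]  (obs o_4=2)
backtrack: best end state = 1; path = [1, 0, 1, 0, 1]

path = [1, 0, 1, 0, 1]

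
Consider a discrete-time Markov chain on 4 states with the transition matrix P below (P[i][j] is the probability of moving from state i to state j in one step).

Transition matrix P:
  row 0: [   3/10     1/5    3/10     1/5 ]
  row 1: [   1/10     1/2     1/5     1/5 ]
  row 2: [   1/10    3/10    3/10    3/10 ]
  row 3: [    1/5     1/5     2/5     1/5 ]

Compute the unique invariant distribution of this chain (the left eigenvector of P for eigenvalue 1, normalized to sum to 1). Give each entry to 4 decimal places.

π = [0.1536, 0.3272, 0.2902, 0.2290]

Balance equations π_j = Σ_i π_i·P[i][j]:
  π_0 = 3/10·π_0 + 1/10·π_1 + 1/10·π_2 + 1/5·π_3
  π_1 = 1/5·π_0 + 1/2·π_1 + 3/10·π_2 + 1/5·π_3
  π_2 = 3/10·π_0 + 1/5·π_1 + 3/10·π_2 + 2/5·π_3
  normalize: π_0 + π_1 + π_2 + π_3 = 1
Solving the linear system gives exactly π = [108/703, 230/703, 204/703, 161/703].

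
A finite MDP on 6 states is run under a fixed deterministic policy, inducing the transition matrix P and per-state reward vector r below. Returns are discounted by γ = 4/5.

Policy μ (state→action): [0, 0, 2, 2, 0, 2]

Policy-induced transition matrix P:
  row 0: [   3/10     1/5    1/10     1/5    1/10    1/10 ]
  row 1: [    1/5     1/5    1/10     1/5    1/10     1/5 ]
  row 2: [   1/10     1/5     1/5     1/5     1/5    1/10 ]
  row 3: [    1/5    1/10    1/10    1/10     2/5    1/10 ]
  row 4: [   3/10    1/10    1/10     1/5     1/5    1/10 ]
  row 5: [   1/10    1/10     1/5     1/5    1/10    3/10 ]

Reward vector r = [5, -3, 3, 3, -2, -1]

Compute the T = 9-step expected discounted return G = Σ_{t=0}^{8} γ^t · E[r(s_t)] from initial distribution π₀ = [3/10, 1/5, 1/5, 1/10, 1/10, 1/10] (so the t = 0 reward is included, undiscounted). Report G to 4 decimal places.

G = 4.9169

t=0: π = [0.3000, 0.2000, 0.2000, 0.1000, 0.1000, 0.1000], E[r] = 1.5000, γ^t·E[r] = 1.500000, running G = 1.500000
t=1: π = [0.2100, 0.1700, 0.1300, 0.1900, 0.1600, 0.1400], E[r] = 1.0400, γ^t·E[r] = 0.832000, running G = 2.332000
t=2: π = [0.2100, 0.1510, 0.1270, 0.1810, 0.1860, 0.1450], E[r] = 1.0040, γ^t·E[r] = 0.642560, running G = 2.974560
t=3: π = [0.2124, 0.1488, 0.1272, 0.1819, 0.1856, 0.1441], E[r] = 1.0276, γ^t·E[r] = 0.526131, running G = 3.500691
t=4: π = [0.2127, 0.1488, 0.1271, 0.1818, 0.1859, 0.1437], E[r] = 1.0283, γ^t·E[r] = 0.421171, running G = 3.921862
t=5: π = [0.2128, 0.1489, 0.1271, 0.1818, 0.1858, 0.1436], E[r] = 1.0287, γ^t·E[r] = 0.337069, running G = 4.258931
t=6: π = [0.2128, 0.1489, 0.1271, 0.1818, 0.1858, 0.1436], E[r] = 1.0287, γ^t·E[r] = 0.269672, running G = 4.528603
t=7: π = [0.2128, 0.1489, 0.1271, 0.1818, 0.1858, 0.1436], E[r] = 1.0287, γ^t·E[r] = 0.215740, running G = 4.744344
t=8: π = [0.2128, 0.1489, 0.1271, 0.1818, 0.1858, 0.1436], E[r] = 1.0287, γ^t·E[r] = 0.172593, running G = 4.916936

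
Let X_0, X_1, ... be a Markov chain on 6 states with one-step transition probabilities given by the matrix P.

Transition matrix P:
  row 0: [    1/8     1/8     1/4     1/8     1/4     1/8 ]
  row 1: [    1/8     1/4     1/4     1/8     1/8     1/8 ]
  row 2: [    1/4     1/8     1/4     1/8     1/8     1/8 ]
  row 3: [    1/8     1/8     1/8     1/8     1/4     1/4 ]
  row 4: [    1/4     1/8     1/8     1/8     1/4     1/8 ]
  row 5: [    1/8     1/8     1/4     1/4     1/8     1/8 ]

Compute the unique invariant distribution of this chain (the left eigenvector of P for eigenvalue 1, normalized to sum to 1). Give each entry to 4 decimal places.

π = [0.1746, 0.1429, 0.2086, 0.1429, 0.1882, 0.1429]

Balance equations π_j = Σ_i π_i·P[i][j]:
  π_0 = 1/8·π_0 + 1/8·π_1 + 1/4·π_2 + 1/8·π_3 + 1/4·π_4 + 1/8·π_5
  π_1 = 1/8·π_0 + 1/4·π_1 + 1/8·π_2 + 1/8·π_3 + 1/8·π_4 + 1/8·π_5
  π_2 = 1/4·π_0 + 1/4·π_1 + 1/4·π_2 + 1/8·π_3 + 1/8·π_4 + 1/4·π_5
  π_3 = 1/8·π_0 + 1/8·π_1 + 1/8·π_2 + 1/8·π_3 + 1/8·π_4 + 1/4·π_5
  π_4 = 1/4·π_0 + 1/8·π_1 + 1/8·π_2 + 1/4·π_3 + 1/4·π_4 + 1/8·π_5
  normalize: π_0 + π_1 + π_2 + π_3 + π_4 + π_5 = 1
Solving the linear system gives exactly π = [11/63, 1/7, 92/441, 1/7, 83/441, 1/7].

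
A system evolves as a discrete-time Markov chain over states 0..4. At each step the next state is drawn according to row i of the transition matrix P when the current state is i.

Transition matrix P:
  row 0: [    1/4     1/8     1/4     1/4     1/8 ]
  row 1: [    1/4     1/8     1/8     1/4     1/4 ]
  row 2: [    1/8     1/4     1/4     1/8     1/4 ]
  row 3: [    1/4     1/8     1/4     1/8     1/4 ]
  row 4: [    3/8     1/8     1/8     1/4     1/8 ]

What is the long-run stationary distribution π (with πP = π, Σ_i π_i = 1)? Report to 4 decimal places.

π = [0.2485, 0.1509, 0.2068, 0.1992, 0.1946]

Balance equations π_j = Σ_i π_i·P[i][j]:
  π_0 = 1/4·π_0 + 1/4·π_1 + 1/8·π_2 + 1/4·π_3 + 3/8·π_4
  π_1 = 1/8·π_0 + 1/8·π_1 + 1/4·π_2 + 1/8·π_3 + 1/8·π_4
  π_2 = 1/4·π_0 + 1/8·π_1 + 1/4·π_2 + 1/4·π_3 + 1/8·π_4
  π_3 = 1/4·π_0 + 1/4·π_1 + 1/8·π_2 + 1/8·π_3 + 1/4·π_4
  normalize: π_0 + π_1 + π_2 + π_3 + π_4 = 1
Solving the linear system gives exactly π = [1181/4753, 717/4753, 983/4753, 947/4753, 925/4753].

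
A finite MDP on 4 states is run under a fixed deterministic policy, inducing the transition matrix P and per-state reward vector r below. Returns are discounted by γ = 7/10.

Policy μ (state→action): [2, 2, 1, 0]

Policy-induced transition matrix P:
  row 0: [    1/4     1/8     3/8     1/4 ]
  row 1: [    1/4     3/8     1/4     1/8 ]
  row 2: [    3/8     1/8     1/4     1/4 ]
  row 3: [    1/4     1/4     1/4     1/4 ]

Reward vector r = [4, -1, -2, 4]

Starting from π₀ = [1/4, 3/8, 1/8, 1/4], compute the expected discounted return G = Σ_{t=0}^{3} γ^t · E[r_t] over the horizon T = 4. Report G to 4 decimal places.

G = 3.1561

t=0: π = [0.2500, 0.3750, 0.1250, 0.2500], E[r] = 1.3750, γ^t·E[r] = 1.375000, running G = 1.375000
t=1: π = [0.2656, 0.2500, 0.2813, 0.2031], E[r] = 1.0625, γ^t·E[r] = 0.743750, running G = 2.118750
t=2: π = [0.2852, 0.2129, 0.2832, 0.2188], E[r] = 1.2363, γ^t·E[r] = 0.605801, running G = 2.724551
t=3: π = [0.2854, 0.2056, 0.2856, 0.2234], E[r] = 1.2583, γ^t·E[r] = 0.431597, running G = 3.156148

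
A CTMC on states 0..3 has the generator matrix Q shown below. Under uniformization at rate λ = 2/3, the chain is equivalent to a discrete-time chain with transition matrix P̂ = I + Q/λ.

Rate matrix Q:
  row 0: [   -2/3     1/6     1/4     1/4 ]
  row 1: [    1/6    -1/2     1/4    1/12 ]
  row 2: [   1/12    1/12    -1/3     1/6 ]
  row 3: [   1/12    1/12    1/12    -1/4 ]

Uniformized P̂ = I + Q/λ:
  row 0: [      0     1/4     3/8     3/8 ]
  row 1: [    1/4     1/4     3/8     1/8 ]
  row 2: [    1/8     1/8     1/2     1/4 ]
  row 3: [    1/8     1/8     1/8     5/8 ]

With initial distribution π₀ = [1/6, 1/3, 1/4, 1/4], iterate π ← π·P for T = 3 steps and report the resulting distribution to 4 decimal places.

t=0: π = [0.1667, 0.3333, 0.2500, 0.2500]
t=1: π = [0.1458, 0.1875, 0.3438, 0.3229]
t=2: π = [0.1302, 0.1667, 0.3372, 0.3659]
t=3: π = [0.1296, 0.1621, 0.3257, 0.3826]

π = [0.1296, 0.1621, 0.3257, 0.3826]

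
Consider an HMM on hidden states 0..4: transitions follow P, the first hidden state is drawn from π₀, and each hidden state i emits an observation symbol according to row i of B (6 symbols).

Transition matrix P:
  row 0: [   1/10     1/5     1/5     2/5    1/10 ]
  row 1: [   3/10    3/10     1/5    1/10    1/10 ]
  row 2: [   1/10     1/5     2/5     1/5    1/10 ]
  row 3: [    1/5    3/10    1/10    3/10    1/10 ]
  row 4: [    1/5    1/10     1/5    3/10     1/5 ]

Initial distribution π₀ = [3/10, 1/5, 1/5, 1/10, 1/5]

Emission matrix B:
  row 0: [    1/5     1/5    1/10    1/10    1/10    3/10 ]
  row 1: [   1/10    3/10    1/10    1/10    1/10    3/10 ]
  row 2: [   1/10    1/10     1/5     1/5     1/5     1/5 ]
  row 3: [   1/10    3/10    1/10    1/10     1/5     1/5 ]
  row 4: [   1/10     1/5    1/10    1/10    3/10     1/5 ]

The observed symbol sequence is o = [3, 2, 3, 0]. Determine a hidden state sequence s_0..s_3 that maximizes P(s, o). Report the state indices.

t=0: δ = [3.000e-02, 2.000e-02, 4.000e-02, 1.000e-02, 2.000e-02]  (obs o_0=3)
t=1: δ = [6.000e-04, 8.000e-04, 3.200e-03, 1.200e-03, 4.000e-04]  ψ = [1, 2, 2, 0, 2]  (obs o_1=2)
t=2: δ = [3.200e-05, 6.400e-05, 2.560e-04, 6.400e-05, 3.200e-05]  ψ = [2, 2, 2, 2, 2]  (obs o_2=3)
t=3: δ = [5.120e-06, 5.120e-06, 1.024e-05, 5.120e-06, 2.560e-06]  ψ = [2, 2, 2, 2, 2]  (obs o_3=0)
backtrack: best end state = 2; path = [2, 2, 2, 2]

path = [2, 2, 2, 2]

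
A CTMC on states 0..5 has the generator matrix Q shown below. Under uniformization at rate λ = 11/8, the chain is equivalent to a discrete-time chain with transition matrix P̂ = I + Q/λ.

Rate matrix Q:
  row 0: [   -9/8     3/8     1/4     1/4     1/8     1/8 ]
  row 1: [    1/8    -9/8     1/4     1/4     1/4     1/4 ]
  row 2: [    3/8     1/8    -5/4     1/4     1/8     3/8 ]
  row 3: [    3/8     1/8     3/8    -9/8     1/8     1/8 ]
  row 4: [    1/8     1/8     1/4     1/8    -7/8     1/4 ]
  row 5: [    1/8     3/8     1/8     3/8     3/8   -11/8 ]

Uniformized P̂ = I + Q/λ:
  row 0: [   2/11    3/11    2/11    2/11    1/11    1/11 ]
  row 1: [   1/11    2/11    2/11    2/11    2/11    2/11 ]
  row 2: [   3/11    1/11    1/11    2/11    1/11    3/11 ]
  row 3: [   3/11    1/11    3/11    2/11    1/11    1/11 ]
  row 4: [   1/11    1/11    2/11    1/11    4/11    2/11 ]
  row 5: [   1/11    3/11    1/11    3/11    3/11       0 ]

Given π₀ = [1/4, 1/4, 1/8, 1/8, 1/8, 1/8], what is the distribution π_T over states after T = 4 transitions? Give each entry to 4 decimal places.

t=0: π = [0.2500, 0.2500, 0.1250, 0.1250, 0.1250, 0.1250]
t=1: π = [0.1591, 0.1818, 0.1705, 0.1818, 0.1705, 0.1364]
t=2: π = [0.1694, 0.1612, 0.1705, 0.1787, 0.1787, 0.1415]
t=3: π = [0.1698, 0.1621, 0.1697, 0.1784, 0.1800, 0.1399]
t=4: π = [0.1696, 0.1620, 0.1699, 0.1782, 0.1802, 0.1401]

π = [0.1696, 0.1620, 0.1699, 0.1782, 0.1802, 0.1401]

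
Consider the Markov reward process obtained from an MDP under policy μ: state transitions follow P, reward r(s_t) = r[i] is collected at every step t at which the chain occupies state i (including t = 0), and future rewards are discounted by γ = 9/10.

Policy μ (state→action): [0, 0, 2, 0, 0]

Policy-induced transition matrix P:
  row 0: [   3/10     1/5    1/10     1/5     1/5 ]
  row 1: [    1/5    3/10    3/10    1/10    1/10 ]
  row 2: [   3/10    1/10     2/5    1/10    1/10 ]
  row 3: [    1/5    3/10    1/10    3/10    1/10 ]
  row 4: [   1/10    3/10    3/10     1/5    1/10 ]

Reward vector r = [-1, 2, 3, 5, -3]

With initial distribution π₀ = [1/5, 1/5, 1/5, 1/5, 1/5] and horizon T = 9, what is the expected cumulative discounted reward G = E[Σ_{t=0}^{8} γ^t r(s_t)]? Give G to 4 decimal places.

t=0: π = [0.2000, 0.2000, 0.2000, 0.2000, 0.2000], E[r] = 1.2000, γ^t·E[r] = 1.200000, running G = 1.200000
t=1: π = [0.2200, 0.2400, 0.2400, 0.1800, 0.1200], E[r] = 1.5200, γ^t·E[r] = 1.368000, running G = 2.568000
t=2: π = [0.2340, 0.2300, 0.2440, 0.1700, 0.1220], E[r] = 1.4420, γ^t·E[r] = 1.168020, running G = 3.736020
t=3: π = [0.2356, 0.2278, 0.2436, 0.1696, 0.1234], E[r] = 1.4286, γ^t·E[r] = 1.041449, running G = 4.777469
t=4: π = [0.2356, 0.2277, 0.2433, 0.1698, 0.1236], E[r] = 1.4282, γ^t·E[r] = 0.937068, running G = 5.714538
t=5: π = [0.2355, 0.2278, 0.2433, 0.1699, 0.1236], E[r] = 1.4285, γ^t·E[r] = 0.843511, running G = 6.558049
t=6: π = [0.2355, 0.2278, 0.2432, 0.1699, 0.1236], E[r] = 1.4286, γ^t·E[r] = 0.759196, running G = 7.317245
t=7: π = [0.2355, 0.2278, 0.2432, 0.1699, 0.1236], E[r] = 1.4286, γ^t·E[r] = 0.683281, running G = 8.000527
t=8: π = [0.2355, 0.2278, 0.2432, 0.1699, 0.1236], E[r] = 1.4286, γ^t·E[r] = 0.614953, running G = 8.615480

G = 8.6155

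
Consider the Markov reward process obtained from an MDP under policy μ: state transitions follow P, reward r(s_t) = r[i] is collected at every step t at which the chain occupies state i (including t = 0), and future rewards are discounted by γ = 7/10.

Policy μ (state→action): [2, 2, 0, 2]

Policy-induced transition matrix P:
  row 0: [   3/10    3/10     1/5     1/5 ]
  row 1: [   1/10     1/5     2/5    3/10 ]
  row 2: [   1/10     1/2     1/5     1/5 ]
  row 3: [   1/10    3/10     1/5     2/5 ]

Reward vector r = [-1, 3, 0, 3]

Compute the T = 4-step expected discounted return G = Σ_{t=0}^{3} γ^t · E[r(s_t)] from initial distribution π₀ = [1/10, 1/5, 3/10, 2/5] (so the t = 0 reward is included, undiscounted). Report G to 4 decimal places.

t=0: π = [0.1000, 0.2000, 0.3000, 0.4000], E[r] = 1.7000, γ^t·E[r] = 1.700000, running G = 1.700000
t=1: π = [0.1200, 0.3400, 0.2400, 0.3000], E[r] = 1.8000, γ^t·E[r] = 1.260000, running G = 2.960000
t=2: π = [0.1240, 0.3140, 0.2680, 0.2940], E[r] = 1.7000, γ^t·E[r] = 0.833000, running G = 3.793000
t=3: π = [0.1248, 0.3222, 0.2628, 0.2902], E[r] = 1.7124, γ^t·E[r] = 0.587353, running G = 4.380353

G = 4.3804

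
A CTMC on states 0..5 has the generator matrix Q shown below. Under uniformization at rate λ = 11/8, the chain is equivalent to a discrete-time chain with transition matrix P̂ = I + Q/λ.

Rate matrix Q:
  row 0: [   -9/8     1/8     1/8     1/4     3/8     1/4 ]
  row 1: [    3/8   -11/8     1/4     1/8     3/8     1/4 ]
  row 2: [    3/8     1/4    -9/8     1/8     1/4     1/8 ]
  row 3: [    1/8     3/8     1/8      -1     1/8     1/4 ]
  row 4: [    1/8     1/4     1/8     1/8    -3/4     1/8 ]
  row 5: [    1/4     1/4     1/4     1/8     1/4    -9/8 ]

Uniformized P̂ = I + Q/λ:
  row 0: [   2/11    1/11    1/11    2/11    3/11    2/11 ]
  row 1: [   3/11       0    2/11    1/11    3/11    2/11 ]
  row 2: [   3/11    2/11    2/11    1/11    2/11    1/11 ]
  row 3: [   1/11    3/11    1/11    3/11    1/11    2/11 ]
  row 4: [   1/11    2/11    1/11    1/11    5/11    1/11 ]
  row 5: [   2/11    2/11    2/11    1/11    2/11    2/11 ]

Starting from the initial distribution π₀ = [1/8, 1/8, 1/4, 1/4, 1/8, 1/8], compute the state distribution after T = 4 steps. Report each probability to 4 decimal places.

π = [0.1709, 0.1507, 0.1298, 0.1304, 0.2728, 0.1455]

t=0: π = [0.1250, 0.1250, 0.2500, 0.2500, 0.1250, 0.1250]
t=1: π = [0.1818, 0.1705, 0.1364, 0.1477, 0.2159, 0.1477]
t=2: π = [0.1767, 0.1477, 0.1322, 0.1343, 0.2593, 0.1498]
t=3: π = [0.1715, 0.1511, 0.1300, 0.1314, 0.2698, 0.1462]
t=4: π = [0.1709, 0.1507, 0.1298, 0.1304, 0.2728, 0.1455]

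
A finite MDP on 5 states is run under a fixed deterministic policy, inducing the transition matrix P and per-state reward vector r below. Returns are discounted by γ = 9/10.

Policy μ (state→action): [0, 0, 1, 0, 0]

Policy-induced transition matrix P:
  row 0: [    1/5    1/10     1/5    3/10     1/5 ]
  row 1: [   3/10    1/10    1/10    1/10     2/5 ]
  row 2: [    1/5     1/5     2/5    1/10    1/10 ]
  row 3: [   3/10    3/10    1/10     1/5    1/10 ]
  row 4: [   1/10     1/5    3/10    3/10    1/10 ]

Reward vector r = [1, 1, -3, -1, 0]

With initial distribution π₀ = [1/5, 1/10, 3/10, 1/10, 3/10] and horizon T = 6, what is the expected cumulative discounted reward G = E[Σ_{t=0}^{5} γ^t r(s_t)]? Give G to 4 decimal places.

G = -2.6061

t=0: π = [0.2000, 0.1000, 0.3000, 0.1000, 0.3000], E[r] = -0.7000, γ^t·E[r] = -0.700000, running G = -0.700000
t=1: π = [0.1900, 0.1800, 0.2700, 0.2100, 0.1500], E[r] = -0.6500, γ^t·E[r] = -0.585000, running G = -1.285000
t=2: π = [0.2240, 0.1840, 0.2300, 0.1890, 0.1730], E[r] = -0.4710, γ^t·E[r] = -0.381510, running G = -1.666510
t=3: π = [0.2200, 0.1781, 0.2260, 0.1983, 0.1776], E[r] = -0.4782, γ^t·E[r] = -0.348608, running G = -2.015118
t=4: π = [0.2199, 0.1800, 0.2253, 0.1994, 0.1754], E[r] = -0.4754, γ^t·E[r] = -0.311917, running G = -2.327034
t=5: π = [0.2204, 0.1799, 0.2247, 0.1990, 0.1760], E[r] = -0.4727, γ^t·E[r] = -0.279106, running G = -2.606140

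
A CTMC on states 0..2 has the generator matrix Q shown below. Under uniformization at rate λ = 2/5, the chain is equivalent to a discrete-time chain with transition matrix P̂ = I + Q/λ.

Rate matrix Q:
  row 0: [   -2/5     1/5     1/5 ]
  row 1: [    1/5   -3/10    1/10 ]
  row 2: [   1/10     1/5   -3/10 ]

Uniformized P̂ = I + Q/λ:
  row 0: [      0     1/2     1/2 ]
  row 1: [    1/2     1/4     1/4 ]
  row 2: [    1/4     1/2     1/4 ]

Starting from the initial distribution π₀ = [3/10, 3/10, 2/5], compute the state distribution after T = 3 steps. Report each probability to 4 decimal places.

π = [0.2750, 0.4016, 0.3234]

t=0: π = [0.3000, 0.3000, 0.4000]
t=1: π = [0.2500, 0.4250, 0.3250]
t=2: π = [0.2938, 0.3938, 0.3125]
t=3: π = [0.2750, 0.4016, 0.3234]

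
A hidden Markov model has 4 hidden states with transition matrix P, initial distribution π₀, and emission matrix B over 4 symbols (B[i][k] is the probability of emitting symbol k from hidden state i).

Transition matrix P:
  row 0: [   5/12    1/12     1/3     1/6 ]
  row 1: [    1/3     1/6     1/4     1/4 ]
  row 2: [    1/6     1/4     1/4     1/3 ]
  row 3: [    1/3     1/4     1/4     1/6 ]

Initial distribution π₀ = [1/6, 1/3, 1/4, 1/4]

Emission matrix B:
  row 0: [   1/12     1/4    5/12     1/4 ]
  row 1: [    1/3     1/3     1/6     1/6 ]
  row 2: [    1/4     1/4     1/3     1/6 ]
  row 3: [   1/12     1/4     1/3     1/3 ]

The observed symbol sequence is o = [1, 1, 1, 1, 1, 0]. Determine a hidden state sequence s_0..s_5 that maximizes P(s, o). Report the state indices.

path = [1, 0, 0, 0, 0, 2]

t=0: δ = [4.167e-02, 1.111e-01, 6.250e-02, 6.250e-02]  (obs o_0=1)
t=1: δ = [9.259e-03, 6.173e-03, 6.944e-03, 6.944e-03]  ψ = [1, 1, 1, 1]  (obs o_1=1)
t=2: δ = [9.645e-04, 5.787e-04, 7.716e-04, 5.787e-04]  ψ = [0, 2, 0, 2]  (obs o_2=1)
t=3: δ = [1.005e-04, 6.430e-05, 8.038e-05, 6.430e-05]  ψ = [0, 2, 0, 2]  (obs o_3=1)
t=4: δ = [1.047e-05, 6.698e-06, 8.372e-06, 6.698e-06]  ψ = [0, 2, 0, 2]  (obs o_4=1)
t=5: δ = [3.634e-07, 6.977e-07, 8.721e-07, 2.326e-07]  ψ = [0, 2, 0, 2]  (obs o_5=0)
backtrack: best end state = 2; path = [1, 0, 0, 0, 0, 2]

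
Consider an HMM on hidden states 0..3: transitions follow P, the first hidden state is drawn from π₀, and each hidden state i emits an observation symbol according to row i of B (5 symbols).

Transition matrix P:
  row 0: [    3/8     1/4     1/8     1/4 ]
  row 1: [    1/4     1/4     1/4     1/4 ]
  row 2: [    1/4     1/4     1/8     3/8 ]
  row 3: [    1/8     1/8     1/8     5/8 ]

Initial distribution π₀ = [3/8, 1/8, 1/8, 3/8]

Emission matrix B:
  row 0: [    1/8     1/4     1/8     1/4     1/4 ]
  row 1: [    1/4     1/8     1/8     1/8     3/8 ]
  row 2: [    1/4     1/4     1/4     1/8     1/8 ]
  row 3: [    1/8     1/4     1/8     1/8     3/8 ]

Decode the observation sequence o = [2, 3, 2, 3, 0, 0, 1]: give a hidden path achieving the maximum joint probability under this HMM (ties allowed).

path = [3, 3, 3, 3, 3, 3, 3]

t=0: δ = [4.688e-02, 1.562e-02, 3.125e-02, 4.688e-02]  (obs o_0=2)
t=1: δ = [4.395e-03, 1.465e-03, 7.324e-04, 3.662e-03]  ψ = [0, 0, 0, 3]  (obs o_1=3)
t=2: δ = [2.060e-04, 1.373e-04, 1.373e-04, 2.861e-04]  ψ = [0, 0, 0, 3]  (obs o_2=2)
t=3: δ = [1.931e-05, 6.437e-06, 4.470e-06, 2.235e-05]  ψ = [0, 0, 3, 3]  (obs o_3=3)
t=4: δ = [9.052e-07, 1.207e-06, 6.985e-07, 1.746e-06]  ψ = [0, 0, 3, 3]  (obs o_4=0)
t=5: δ = [4.243e-08, 7.544e-08, 7.544e-08, 1.364e-07]  ψ = [0, 1, 1, 3]  (obs o_5=0)
t=6: δ = [4.715e-09, 2.357e-09, 4.715e-09, 2.132e-08]  ψ = [1, 1, 1, 3]  (obs o_6=1)
backtrack: best end state = 3; path = [3, 3, 3, 3, 3, 3, 3]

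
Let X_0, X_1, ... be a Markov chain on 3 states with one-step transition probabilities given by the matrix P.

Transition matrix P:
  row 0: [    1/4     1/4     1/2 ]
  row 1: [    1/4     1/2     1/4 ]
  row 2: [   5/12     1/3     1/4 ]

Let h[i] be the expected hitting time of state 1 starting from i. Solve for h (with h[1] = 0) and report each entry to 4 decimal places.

First-step conditioning: h[1] = 0; for i ≠ 1, h[i] = 1 + Σ_k P[i][k]·h[k].
  h[0] = 1 + 1/4·h[0] + 1/2·h[2]
  h[2] = 1 + 5/12·h[0] + 1/4·h[2]
Solving the 2×2 linear system over states ≠ 1 gives exactly h = [60/17, 0, 56/17] (h[1] = 0 is the target).

h = [3.5294, 0.0000, 3.2941]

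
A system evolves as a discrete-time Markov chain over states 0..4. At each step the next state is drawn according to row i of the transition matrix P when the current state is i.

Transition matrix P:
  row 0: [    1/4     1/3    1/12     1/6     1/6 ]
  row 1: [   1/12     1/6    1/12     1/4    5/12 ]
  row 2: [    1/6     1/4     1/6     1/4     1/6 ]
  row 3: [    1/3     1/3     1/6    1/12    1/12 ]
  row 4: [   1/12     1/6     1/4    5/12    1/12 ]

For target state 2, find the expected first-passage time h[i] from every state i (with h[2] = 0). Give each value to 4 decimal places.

First-step conditioning: h[2] = 0; for i ≠ 2, h[i] = 1 + Σ_k P[i][k]·h[k].
  h[0] = 1 + 1/4·h[0] + 1/3·h[1] + 1/6·h[3] + 1/6·h[4]
  h[1] = 1 + 1/12·h[0] + 1/6·h[1] + 1/4·h[3] + 5/12·h[4]
  h[3] = 1 + 1/3·h[0] + 1/3·h[1] + 1/12·h[3] + 1/12·h[4]
  h[4] = 1 + 1/12·h[0] + 1/6·h[1] + 5/12·h[3] + 1/12·h[4]
Solving the 4×4 linear system over states ≠ 2 gives exactly h = [7452/1001, 7158/1001, 0, 996/143, 480/77] (h[2] = 0 is the target).

h = [7.4446, 7.1508, 0.0000, 6.9650, 6.2338]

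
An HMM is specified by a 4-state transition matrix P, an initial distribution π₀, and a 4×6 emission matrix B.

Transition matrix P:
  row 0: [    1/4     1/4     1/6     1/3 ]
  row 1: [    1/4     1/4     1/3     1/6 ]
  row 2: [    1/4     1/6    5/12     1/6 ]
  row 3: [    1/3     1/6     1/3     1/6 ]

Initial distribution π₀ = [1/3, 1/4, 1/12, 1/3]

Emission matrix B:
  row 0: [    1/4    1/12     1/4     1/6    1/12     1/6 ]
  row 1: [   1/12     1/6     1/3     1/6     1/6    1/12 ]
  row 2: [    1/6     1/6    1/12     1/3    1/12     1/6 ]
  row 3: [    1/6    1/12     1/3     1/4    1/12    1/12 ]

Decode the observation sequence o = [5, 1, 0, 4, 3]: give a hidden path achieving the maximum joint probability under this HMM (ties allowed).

t=0: δ = [5.556e-02, 2.083e-02, 1.389e-02, 2.778e-02]  (obs o_0=5)
t=1: δ = [1.157e-03, 2.315e-03, 1.543e-03, 1.543e-03]  ψ = [0, 0, 0, 0]  (obs o_1=1)
t=2: δ = [1.447e-04, 4.823e-05, 1.286e-04, 6.430e-05]  ψ = [1, 1, 1, 0]  (obs o_2=0)
t=3: δ = [3.014e-06, 6.028e-06, 4.465e-06, 4.019e-06]  ψ = [0, 0, 2, 0]  (obs o_3=4)
t=4: δ = [2.512e-07, 2.512e-07, 6.698e-07, 2.512e-07]  ψ = [1, 1, 1, 0]  (obs o_4=3)
backtrack: best end state = 2; path = [0, 1, 0, 1, 2]

path = [0, 1, 0, 1, 2]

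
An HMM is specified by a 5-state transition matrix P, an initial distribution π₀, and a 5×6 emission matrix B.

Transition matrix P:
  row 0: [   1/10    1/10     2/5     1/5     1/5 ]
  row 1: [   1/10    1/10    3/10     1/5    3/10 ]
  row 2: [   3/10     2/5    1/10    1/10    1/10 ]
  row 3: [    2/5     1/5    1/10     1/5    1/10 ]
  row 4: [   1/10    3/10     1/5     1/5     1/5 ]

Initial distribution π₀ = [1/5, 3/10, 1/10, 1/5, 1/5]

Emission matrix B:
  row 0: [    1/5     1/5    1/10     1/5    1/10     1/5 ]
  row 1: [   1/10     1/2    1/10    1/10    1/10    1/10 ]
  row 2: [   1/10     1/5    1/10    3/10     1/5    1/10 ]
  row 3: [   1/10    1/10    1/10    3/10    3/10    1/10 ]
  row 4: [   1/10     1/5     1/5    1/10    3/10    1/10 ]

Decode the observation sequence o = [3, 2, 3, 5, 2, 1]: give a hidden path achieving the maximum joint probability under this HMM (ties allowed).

path = [3, 0, 2, 0, 2, 1]

t=0: δ = [4.000e-02, 3.000e-02, 3.000e-02, 6.000e-02, 2.000e-02]  (obs o_0=3)
t=1: δ = [2.400e-03, 1.200e-03, 1.600e-03, 1.200e-03, 1.800e-03]  ψ = [3, 2, 0, 3, 1]  (obs o_1=2)
t=2: δ = [9.600e-05, 6.400e-05, 2.880e-04, 1.440e-04, 4.800e-05]  ψ = [2, 2, 0, 0, 0]  (obs o_2=3)
t=3: δ = [1.728e-05, 1.152e-05, 3.840e-06, 2.880e-06, 2.880e-06]  ψ = [2, 2, 0, 2, 2]  (obs o_3=5)
t=4: δ = [1.728e-07, 1.728e-07, 6.912e-07, 3.456e-07, 6.912e-07]  ψ = [0, 0, 0, 0, 0]  (obs o_4=2)
t=5: δ = [4.147e-08, 1.382e-07, 2.765e-08, 1.382e-08, 2.765e-08]  ψ = [2, 2, 4, 4, 4]  (obs o_5=1)
backtrack: best end state = 1; path = [3, 0, 2, 0, 2, 1]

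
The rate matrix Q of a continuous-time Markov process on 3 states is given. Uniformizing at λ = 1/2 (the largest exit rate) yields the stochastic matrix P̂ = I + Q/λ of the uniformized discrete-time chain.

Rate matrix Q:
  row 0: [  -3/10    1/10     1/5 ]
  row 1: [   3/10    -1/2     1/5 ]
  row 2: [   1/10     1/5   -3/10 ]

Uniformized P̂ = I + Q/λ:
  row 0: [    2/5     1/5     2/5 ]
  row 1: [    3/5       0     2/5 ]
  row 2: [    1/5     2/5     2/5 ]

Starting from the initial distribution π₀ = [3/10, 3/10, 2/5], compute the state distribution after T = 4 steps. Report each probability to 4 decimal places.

t=0: π = [0.3000, 0.3000, 0.4000]
t=1: π = [0.3800, 0.2200, 0.4000]
t=2: π = [0.3640, 0.2360, 0.4000]
t=3: π = [0.3672, 0.2328, 0.4000]
t=4: π = [0.3666, 0.2334, 0.4000]

π = [0.3666, 0.2334, 0.4000]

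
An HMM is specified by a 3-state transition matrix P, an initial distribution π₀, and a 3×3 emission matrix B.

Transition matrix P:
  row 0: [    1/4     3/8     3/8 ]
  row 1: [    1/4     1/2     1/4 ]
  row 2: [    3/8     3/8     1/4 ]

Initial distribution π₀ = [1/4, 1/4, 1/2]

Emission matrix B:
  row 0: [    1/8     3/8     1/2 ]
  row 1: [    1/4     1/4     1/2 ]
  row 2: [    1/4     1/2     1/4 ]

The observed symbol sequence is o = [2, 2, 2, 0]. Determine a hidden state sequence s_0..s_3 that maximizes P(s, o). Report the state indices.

t=0: δ = [1.250e-01, 1.250e-01, 1.250e-01]  (obs o_0=2)
t=1: δ = [2.344e-02, 3.125e-02, 1.172e-02]  ψ = [2, 1, 0]  (obs o_1=2)
t=2: δ = [3.906e-03, 7.812e-03, 2.197e-03]  ψ = [1, 1, 0]  (obs o_2=2)
t=3: δ = [2.441e-04, 9.766e-04, 4.883e-04]  ψ = [1, 1, 1]  (obs o_3=0)
backtrack: best end state = 1; path = [1, 1, 1, 1]

path = [1, 1, 1, 1]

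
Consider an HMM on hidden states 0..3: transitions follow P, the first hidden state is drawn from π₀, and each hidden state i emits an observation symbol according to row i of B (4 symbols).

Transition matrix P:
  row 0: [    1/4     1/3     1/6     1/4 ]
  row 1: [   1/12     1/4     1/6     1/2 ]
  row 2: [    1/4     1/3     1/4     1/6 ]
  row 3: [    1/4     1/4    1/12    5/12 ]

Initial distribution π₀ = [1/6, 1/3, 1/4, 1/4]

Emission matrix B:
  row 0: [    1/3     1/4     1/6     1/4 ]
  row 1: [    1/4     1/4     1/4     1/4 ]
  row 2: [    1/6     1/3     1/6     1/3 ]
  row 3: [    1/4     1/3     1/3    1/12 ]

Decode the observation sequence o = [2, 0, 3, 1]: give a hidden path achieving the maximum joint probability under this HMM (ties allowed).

t=0: δ = [2.778e-02, 8.333e-02, 4.167e-02, 8.333e-02]  (obs o_0=2)
t=1: δ = [6.944e-03, 5.208e-03, 2.315e-03, 1.042e-02]  ψ = [3, 1, 1, 1]  (obs o_1=0)
t=2: δ = [6.510e-04, 6.510e-04, 3.858e-04, 3.617e-04]  ψ = [3, 3, 0, 3]  (obs o_2=3)
t=3: δ = [4.069e-05, 5.425e-05, 3.617e-05, 1.085e-04]  ψ = [0, 0, 0, 1]  (obs o_3=1)
backtrack: best end state = 3; path = [1, 3, 1, 3]

path = [1, 3, 1, 3]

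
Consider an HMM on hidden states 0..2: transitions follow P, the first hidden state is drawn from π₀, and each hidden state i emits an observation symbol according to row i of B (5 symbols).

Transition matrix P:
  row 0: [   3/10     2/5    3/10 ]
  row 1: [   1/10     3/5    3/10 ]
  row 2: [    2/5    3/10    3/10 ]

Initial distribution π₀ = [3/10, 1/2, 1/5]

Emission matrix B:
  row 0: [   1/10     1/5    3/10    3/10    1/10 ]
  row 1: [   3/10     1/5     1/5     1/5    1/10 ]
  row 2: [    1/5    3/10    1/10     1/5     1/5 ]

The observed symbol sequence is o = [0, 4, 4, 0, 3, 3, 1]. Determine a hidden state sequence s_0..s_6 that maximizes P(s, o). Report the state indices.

t=0: δ = [3.000e-02, 1.500e-01, 4.000e-02]  (obs o_0=0)
t=1: δ = [1.600e-03, 9.000e-03, 9.000e-03]  ψ = [2, 1, 1]  (obs o_1=4)
t=2: δ = [3.600e-04, 5.400e-04, 5.400e-04]  ψ = [2, 1, 1]  (obs o_2=4)
t=3: δ = [2.160e-05, 9.720e-05, 3.240e-05]  ψ = [2, 1, 1]  (obs o_3=0)
t=4: δ = [3.888e-06, 1.166e-05, 5.832e-06]  ψ = [2, 1, 1]  (obs o_4=3)
t=5: δ = [6.998e-07, 1.400e-06, 6.998e-07]  ψ = [2, 1, 1]  (obs o_5=3)
t=6: δ = [5.599e-08, 1.680e-07, 1.260e-07]  ψ = [2, 1, 1]  (obs o_6=1)
backtrack: best end state = 1; path = [1, 1, 1, 1, 1, 1, 1]

path = [1, 1, 1, 1, 1, 1, 1]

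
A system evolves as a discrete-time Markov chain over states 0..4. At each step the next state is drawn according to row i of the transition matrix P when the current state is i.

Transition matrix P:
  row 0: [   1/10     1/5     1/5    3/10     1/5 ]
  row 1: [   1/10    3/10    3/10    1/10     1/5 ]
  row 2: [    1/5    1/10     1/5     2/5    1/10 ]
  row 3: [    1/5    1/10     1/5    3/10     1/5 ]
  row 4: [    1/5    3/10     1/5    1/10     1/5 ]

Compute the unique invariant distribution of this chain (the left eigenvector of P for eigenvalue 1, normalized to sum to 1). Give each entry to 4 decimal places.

Balance equations π_j = Σ_i π_i·P[i][j]:
  π_0 = 1/10·π_0 + 1/10·π_1 + 1/5·π_2 + 1/5·π_3 + 1/5·π_4
  π_1 = 1/5·π_0 + 3/10·π_1 + 1/10·π_2 + 1/10·π_3 + 3/10·π_4
  π_2 = 1/5·π_0 + 3/10·π_1 + 1/5·π_2 + 1/5·π_3 + 1/5·π_4
  π_3 = 3/10·π_0 + 1/10·π_1 + 2/5·π_2 + 3/10·π_3 + 1/10·π_4
  normalize: π_0 + π_1 + π_2 + π_3 + π_4 = 1
Solving the linear system gives exactly π = [734/4461, 848/4461, 977/4461, 2215/8922, 1589/8922].

π = [0.1645, 0.1901, 0.2190, 0.2483, 0.1781]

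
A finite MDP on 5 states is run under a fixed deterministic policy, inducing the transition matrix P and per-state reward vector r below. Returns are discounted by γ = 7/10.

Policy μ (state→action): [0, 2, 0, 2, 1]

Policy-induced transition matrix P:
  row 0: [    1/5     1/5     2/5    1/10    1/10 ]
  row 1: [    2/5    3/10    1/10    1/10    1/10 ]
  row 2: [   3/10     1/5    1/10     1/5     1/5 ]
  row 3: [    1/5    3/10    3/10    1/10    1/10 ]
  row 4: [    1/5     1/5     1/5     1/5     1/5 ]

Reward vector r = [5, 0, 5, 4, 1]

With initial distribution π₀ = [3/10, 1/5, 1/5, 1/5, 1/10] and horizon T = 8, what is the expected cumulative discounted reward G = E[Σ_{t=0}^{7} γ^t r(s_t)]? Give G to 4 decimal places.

G = 10.1208

t=0: π = [0.3000, 0.2000, 0.2000, 0.2000, 0.1000], E[r] = 3.4000, γ^t·E[r] = 3.400000, running G = 3.400000
t=1: π = [0.2600, 0.2400, 0.2400, 0.1300, 0.1300], E[r] = 3.1500, γ^t·E[r] = 2.205000, running G = 5.605000
t=2: π = [0.2720, 0.2370, 0.2170, 0.1370, 0.1370], E[r] = 3.1300, γ^t·E[r] = 1.533700, running G = 7.138700
t=3: π = [0.2691, 0.2374, 0.2227, 0.1354, 0.1354], E[r] = 3.1360, γ^t·E[r] = 1.075648, running G = 8.214348
t=4: π = [0.2698, 0.2373, 0.2214, 0.1358, 0.1358], E[r] = 3.1346, γ^t·E[r] = 0.752605, running G = 8.966953
t=5: π = [0.2696, 0.2373, 0.2217, 0.1357, 0.1357], E[r] = 3.1349, γ^t·E[r] = 0.526878, running G = 9.493832
t=6: π = [0.2696, 0.2373, 0.2216, 0.1357, 0.1357], E[r] = 3.1348, γ^t·E[r] = 0.368806, running G = 9.862637
t=7: π = [0.2696, 0.2373, 0.2216, 0.1357, 0.1357], E[r] = 3.1348, γ^t·E[r] = 0.258165, running G = 10.120803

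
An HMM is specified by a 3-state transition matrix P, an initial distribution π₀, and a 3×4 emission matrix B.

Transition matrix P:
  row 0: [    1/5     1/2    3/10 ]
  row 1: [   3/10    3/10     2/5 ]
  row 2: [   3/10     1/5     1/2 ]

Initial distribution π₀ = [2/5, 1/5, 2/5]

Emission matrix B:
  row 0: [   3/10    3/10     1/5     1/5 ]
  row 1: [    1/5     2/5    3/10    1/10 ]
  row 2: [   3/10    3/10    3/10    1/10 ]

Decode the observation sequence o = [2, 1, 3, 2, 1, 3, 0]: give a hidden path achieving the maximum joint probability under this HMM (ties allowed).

t=0: δ = [8.000e-02, 6.000e-02, 1.200e-01]  (obs o_0=2)
t=1: δ = [1.080e-02, 1.600e-02, 1.800e-02]  ψ = [2, 0, 2]  (obs o_1=1)
t=2: δ = [1.080e-03, 5.400e-04, 9.000e-04]  ψ = [2, 0, 2]  (obs o_2=3)
t=3: δ = [5.400e-05, 1.620e-04, 1.350e-04]  ψ = [2, 0, 2]  (obs o_3=2)
t=4: δ = [1.458e-05, 1.944e-05, 2.025e-05]  ψ = [1, 1, 2]  (obs o_4=1)
t=5: δ = [1.215e-06, 7.290e-07, 1.013e-06]  ψ = [2, 0, 2]  (obs o_5=3)
t=6: δ = [9.113e-08, 1.215e-07, 1.519e-07]  ψ = [2, 0, 2]  (obs o_6=0)
backtrack: best end state = 2; path = [2, 2, 2, 2, 2, 2, 2]

path = [2, 2, 2, 2, 2, 2, 2]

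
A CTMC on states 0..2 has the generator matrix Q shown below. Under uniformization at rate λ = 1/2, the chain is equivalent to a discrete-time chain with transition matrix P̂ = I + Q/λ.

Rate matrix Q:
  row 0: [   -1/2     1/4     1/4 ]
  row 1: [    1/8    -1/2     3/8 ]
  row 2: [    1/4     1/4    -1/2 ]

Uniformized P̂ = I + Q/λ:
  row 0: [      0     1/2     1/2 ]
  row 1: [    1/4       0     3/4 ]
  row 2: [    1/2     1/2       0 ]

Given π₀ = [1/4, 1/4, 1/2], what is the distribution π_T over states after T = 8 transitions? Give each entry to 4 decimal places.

t=0: π = [0.2500, 0.2500, 0.5000]
t=1: π = [0.3125, 0.3750, 0.3125]
t=2: π = [0.2500, 0.3125, 0.4375]
t=3: π = [0.2969, 0.3438, 0.3594]
t=4: π = [0.2656, 0.3281, 0.4063]
t=5: π = [0.2852, 0.3359, 0.3789]
t=6: π = [0.2734, 0.3320, 0.3945]
t=7: π = [0.2803, 0.3340, 0.3857]
t=8: π = [0.2764, 0.3330, 0.3906]

π = [0.2764, 0.3330, 0.3906]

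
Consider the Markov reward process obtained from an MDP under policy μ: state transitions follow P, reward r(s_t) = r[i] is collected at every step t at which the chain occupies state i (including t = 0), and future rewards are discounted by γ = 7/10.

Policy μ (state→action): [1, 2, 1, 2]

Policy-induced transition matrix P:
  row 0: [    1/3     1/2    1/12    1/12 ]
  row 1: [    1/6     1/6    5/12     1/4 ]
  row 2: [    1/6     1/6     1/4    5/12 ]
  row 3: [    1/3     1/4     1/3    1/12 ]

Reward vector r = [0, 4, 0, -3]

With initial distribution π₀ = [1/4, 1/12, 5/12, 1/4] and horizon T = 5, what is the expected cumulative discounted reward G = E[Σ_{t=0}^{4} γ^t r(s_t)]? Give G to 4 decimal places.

G = 0.3049

t=0: π = [0.2500, 0.0833, 0.4167, 0.2500], E[r] = -0.4167, γ^t·E[r] = -0.416667, running G = -0.416667
t=1: π = [0.2500, 0.2708, 0.2431, 0.2361], E[r] = 0.3750, γ^t·E[r] = 0.262500, running G = -0.154167
t=2: π = [0.2477, 0.2697, 0.2731, 0.2095], E[r] = 0.4502, γ^t·E[r] = 0.220613, running G = 0.066447
t=3: π = [0.2429, 0.2667, 0.2711, 0.2193], E[r] = 0.4088, γ^t·E[r] = 0.140204, running G = 0.206651
t=4: π = [0.2437, 0.2659, 0.2722, 0.2182], E[r] = 0.4091, γ^t·E[r] = 0.098231, running G = 0.304882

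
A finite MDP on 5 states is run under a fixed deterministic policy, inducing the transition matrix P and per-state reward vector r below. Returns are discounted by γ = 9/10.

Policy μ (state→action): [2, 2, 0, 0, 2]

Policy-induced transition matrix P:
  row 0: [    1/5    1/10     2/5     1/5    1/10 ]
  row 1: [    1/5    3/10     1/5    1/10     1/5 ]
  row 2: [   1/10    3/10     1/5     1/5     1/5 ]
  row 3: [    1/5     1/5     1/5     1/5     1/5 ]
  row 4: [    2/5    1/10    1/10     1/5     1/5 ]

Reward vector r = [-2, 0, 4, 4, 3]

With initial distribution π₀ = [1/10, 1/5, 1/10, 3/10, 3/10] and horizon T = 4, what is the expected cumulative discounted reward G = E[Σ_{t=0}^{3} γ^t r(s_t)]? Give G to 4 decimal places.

G = 6.3674

t=0: π = [0.1000, 0.2000, 0.1000, 0.3000, 0.3000], E[r] = 2.3000, γ^t·E[r] = 2.300000, running G = 2.300000
t=1: π = [0.2500, 0.1900, 0.1900, 0.1800, 0.1900], E[r] = 1.5500, γ^t·E[r] = 1.395000, running G = 3.695000
t=2: π = [0.2190, 0.1940, 0.2310, 0.1810, 0.1750], E[r] = 1.7350, γ^t·E[r] = 1.405350, running G = 5.100350
t=3: π = [0.2119, 0.2031, 0.2263, 0.1806, 0.1781], E[r] = 1.7381, γ^t·E[r] = 1.267075, running G = 6.367425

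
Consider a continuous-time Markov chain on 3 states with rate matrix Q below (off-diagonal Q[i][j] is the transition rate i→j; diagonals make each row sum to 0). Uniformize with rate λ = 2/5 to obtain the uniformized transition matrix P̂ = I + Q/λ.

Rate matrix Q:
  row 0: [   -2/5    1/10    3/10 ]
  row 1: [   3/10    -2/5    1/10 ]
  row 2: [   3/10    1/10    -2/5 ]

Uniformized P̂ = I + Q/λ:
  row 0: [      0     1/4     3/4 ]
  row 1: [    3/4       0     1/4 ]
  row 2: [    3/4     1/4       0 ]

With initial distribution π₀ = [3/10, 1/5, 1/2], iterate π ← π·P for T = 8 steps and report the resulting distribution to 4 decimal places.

t=0: π = [0.3000, 0.2000, 0.5000]
t=1: π = [0.5250, 0.2000, 0.2750]
t=2: π = [0.3563, 0.2000, 0.4438]
t=3: π = [0.4828, 0.2000, 0.3172]
t=4: π = [0.3879, 0.2000, 0.4121]
t=5: π = [0.4591, 0.2000, 0.3409]
t=6: π = [0.4057, 0.2000, 0.3943]
t=7: π = [0.4457, 0.2000, 0.3543]
t=8: π = [0.4157, 0.2000, 0.3843]

π = [0.4157, 0.2000, 0.3843]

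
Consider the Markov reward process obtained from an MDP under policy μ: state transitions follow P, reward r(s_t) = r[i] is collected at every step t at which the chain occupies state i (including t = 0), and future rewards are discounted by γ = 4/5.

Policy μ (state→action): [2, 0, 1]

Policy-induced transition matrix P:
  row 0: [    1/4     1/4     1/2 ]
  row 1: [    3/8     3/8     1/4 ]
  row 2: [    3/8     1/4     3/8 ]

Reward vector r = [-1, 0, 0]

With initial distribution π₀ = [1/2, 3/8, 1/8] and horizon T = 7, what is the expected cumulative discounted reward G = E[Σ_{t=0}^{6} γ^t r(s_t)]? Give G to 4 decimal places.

t=0: π = [0.5000, 0.3750, 0.1250], E[r] = -0.5000, γ^t·E[r] = -0.500000, running G = -0.500000
t=1: π = [0.3125, 0.2969, 0.3906], E[r] = -0.3125, γ^t·E[r] = -0.250000, running G = -0.750000
t=2: π = [0.3359, 0.2871, 0.3770], E[r] = -0.3359, γ^t·E[r] = -0.215000, running G = -0.965000
t=3: π = [0.3330, 0.2859, 0.3811], E[r] = -0.3330, γ^t·E[r] = -0.170500, running G = -1.135500
t=4: π = [0.3334, 0.2857, 0.3809], E[r] = -0.3334, γ^t·E[r] = -0.136550, running G = -1.272050
t=5: π = [0.3333, 0.2857, 0.3810], E[r] = -0.3333, γ^t·E[r] = -0.109225, running G = -1.381275
t=6: π = [0.3333, 0.2857, 0.3810], E[r] = -0.3333, γ^t·E[r] = -0.087382, running G = -1.468657

G = -1.4687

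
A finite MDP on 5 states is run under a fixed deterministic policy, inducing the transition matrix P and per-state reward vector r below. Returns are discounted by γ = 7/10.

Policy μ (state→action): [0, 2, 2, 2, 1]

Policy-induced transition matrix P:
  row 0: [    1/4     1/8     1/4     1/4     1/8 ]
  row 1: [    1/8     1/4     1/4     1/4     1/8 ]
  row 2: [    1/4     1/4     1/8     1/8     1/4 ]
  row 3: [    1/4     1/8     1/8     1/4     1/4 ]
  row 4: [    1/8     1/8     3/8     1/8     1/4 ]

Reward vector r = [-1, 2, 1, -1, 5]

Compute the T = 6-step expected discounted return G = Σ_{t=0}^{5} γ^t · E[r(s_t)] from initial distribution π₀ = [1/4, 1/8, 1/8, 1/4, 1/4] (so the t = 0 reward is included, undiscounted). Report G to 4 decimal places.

G = 3.4104

t=0: π = [0.2500, 0.1250, 0.1250, 0.2500, 0.2500], E[r] = 1.1250, γ^t·E[r] = 1.125000, running G = 1.125000
t=1: π = [0.2031, 0.1563, 0.2344, 0.2031, 0.2031], E[r] = 1.1563, γ^t·E[r] = 0.809375, running G = 1.934375
t=2: π = [0.2051, 0.1738, 0.2207, 0.1953, 0.2051], E[r] = 1.1934, γ^t·E[r] = 0.584746, running G = 2.519121
t=3: π = [0.2026, 0.1743, 0.2236, 0.1968, 0.2026], E[r] = 1.1860, γ^t·E[r] = 0.406810, running G = 2.925931
t=4: π = [0.2029, 0.1747, 0.2228, 0.1967, 0.2029], E[r] = 1.1871, γ^t·E[r] = 0.285016, running G = 3.210947
t=5: π = [0.2028, 0.1747, 0.2229, 0.1968, 0.2028], E[r] = 1.1867, γ^t·E[r] = 0.199448, running G = 3.410396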